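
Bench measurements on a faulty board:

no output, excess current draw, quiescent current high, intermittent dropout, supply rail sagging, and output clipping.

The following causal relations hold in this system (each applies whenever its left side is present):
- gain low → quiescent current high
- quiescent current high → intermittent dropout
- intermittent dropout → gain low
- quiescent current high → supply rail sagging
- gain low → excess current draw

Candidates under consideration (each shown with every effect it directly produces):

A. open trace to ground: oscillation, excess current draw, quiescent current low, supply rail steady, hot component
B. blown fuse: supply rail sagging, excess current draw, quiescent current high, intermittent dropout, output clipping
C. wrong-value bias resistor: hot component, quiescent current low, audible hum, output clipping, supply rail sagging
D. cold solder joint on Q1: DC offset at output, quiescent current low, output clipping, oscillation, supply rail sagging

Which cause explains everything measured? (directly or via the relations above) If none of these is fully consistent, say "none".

For each candidate, compare predicted effects to what was observed:
(A) open trace to ground — fails on no output, quiescent current high, intermittent dropout, supply rail sagging, output clipping (predicts quiescent current low, not quiescent current high; predicts supply rail steady, not supply rail sagging)
(B) blown fuse — no output -; excess current draw +; quiescent current high +; intermittent dropout +; supply rail sagging +; output clipping +
(C) wrong-value bias resistor — no output -; excess current draw -; quiescent current high -; intermittent dropout -; supply rail sagging +; output clipping +
(D) cold solder joint on Q1 — no output -; excess current draw -; quiescent current high -; intermittent dropout -; supply rail sagging +; output clipping +
Every candidate fails on at least one observation.

none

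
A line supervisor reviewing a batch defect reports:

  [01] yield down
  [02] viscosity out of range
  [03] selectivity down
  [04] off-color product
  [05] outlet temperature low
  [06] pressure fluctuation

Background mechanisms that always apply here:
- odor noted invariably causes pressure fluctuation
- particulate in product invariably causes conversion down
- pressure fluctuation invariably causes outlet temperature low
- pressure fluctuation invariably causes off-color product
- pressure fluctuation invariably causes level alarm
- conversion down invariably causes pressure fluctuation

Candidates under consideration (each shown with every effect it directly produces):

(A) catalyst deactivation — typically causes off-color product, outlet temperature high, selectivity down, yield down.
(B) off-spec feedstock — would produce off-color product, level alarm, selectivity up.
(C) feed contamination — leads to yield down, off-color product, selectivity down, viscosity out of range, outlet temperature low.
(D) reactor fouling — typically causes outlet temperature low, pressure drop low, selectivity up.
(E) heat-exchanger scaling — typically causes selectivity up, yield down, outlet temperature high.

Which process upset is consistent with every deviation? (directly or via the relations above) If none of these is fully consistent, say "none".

Checking each candidate against the observations:
(A) catalyst deactivation — yield down yes; viscosity out of range NO; selectivity down yes; off-color product yes; outlet temperature low NO; pressure fluctuation NO
(B) off-spec feedstock — fails on yield down, viscosity out of range, selectivity down, outlet temperature low, pressure fluctuation (predicts selectivity up, not selectivity down)
(C) feed contamination — yield down yes; viscosity out of range yes; selectivity down yes; off-color product yes; outlet temperature low yes; pressure fluctuation NO
(D) reactor fouling — yield down NO; viscosity out of range NO; selectivity down NO; off-color product NO; outlet temperature low yes; pressure fluctuation NO
(E) heat-exchanger scaling — fails on viscosity out of range, selectivity down, off-color product, outlet temperature low, pressure fluctuation (predicts selectivity up, not selectivity down; predicts outlet temperature high, not outlet temperature low)
No candidate is consistent with all observations.

none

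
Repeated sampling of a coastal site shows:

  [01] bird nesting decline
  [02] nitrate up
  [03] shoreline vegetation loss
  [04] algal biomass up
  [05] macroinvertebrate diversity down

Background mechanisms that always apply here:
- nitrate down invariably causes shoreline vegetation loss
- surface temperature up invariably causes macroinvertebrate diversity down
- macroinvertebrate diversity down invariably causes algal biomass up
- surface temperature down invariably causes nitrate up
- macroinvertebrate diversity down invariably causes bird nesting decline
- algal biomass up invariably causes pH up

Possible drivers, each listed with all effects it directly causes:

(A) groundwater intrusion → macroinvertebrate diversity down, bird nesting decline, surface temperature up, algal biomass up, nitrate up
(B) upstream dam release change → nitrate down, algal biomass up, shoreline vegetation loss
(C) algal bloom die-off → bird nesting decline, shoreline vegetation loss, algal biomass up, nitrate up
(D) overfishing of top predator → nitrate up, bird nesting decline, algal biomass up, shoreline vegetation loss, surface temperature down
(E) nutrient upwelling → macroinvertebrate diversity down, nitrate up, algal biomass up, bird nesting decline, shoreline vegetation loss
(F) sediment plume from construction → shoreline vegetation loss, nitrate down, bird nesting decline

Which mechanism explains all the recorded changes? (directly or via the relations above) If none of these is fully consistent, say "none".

Per-candidate check:
(A) groundwater intrusion — bird nesting decline ✓; nitrate up ✓; shoreline vegetation loss ✗; algal biomass up ✓; macroinvertebrate diversity down ✓
(B) upstream dam release change — bird nesting decline ✗; nitrate up ✗; shoreline vegetation loss ✓; algal biomass up ✓; macroinvertebrate diversity down ✗
(C) algal bloom die-off — does not account for macroinvertebrate diversity down
(D) overfishing of top predator — does not account for macroinvertebrate diversity down
(E) nutrient upwelling — bird nesting decline ✓; nitrate up ✓; shoreline vegetation loss ✓; algal biomass up ✓; macroinvertebrate diversity down ✓
(F) sediment plume from construction — fails on nitrate up, algal biomass up, macroinvertebrate diversity down (predicts nitrate down, not nitrate up)
(E) alone accounts for all the evidence.

E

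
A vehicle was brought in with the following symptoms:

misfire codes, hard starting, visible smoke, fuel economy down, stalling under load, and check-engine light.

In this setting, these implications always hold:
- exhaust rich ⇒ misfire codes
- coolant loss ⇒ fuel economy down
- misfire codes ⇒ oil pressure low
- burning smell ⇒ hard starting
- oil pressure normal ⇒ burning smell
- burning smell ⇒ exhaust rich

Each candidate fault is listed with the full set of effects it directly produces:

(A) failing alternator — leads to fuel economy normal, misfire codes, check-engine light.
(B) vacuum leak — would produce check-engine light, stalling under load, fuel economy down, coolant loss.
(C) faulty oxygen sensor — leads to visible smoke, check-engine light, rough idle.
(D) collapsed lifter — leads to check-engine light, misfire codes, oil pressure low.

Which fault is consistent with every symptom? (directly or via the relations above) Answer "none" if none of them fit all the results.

none

Per-candidate check:
(A) failing alternator — misfire codes +; hard starting -; visible smoke -; fuel economy down -; stalling under load -; check-engine light +
(B) vacuum leak — misfire codes -; hard starting -; visible smoke -; fuel economy down +; stalling under load +; check-engine light +
(C) faulty oxygen sensor — does not account for misfire codes, hard starting, fuel economy down, stalling under load
(D) collapsed lifter — does not account for hard starting, visible smoke, fuel economy down, stalling under load
No candidate is consistent with all observations.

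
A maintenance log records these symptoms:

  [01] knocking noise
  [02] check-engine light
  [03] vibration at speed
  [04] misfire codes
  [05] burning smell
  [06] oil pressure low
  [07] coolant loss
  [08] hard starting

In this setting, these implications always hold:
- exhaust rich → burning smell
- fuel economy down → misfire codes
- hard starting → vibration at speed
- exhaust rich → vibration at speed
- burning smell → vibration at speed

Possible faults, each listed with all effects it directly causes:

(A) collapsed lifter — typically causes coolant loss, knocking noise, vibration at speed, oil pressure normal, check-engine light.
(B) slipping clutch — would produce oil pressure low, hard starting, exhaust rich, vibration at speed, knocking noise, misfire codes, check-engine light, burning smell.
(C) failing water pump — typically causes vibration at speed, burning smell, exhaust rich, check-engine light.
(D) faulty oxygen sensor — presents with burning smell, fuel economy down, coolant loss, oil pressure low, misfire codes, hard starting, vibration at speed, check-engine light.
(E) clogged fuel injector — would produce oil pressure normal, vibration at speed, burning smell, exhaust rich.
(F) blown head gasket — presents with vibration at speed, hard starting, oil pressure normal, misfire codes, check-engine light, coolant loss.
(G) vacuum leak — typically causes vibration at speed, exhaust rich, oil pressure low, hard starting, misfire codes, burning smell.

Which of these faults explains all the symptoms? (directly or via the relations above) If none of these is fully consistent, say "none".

none

For each candidate, compare predicted effects to what was observed:
(A) collapsed lifter — knocking noise match; check-engine light match; vibration at speed match; misfire codes miss; burning smell miss; oil pressure low miss; coolant loss match; hard starting miss
(B) slipping clutch — knocking noise match; check-engine light match; vibration at speed match; misfire codes match; burning smell match; oil pressure low match; coolant loss miss; hard starting match
(C) failing water pump — knocking noise miss; check-engine light match; vibration at speed match; misfire codes miss; burning smell match; oil pressure low miss; coolant loss miss; hard starting miss
(D) faulty oxygen sensor — knocking noise miss; check-engine light match; vibration at speed match; misfire codes match; burning smell match; oil pressure low match; coolant loss match; hard starting match
(E) clogged fuel injector — fails on knocking noise, check-engine light, misfire codes, oil pressure low, coolant loss, hard starting (predicts oil pressure normal, not oil pressure low)
(F) blown head gasket — knocking noise miss; check-engine light match; vibration at speed match; misfire codes match; burning smell miss; oil pressure low miss; coolant loss match; hard starting match
(G) vacuum leak — knocking noise miss; check-engine light miss; vibration at speed match; misfire codes match; burning smell match; oil pressure low match; coolant loss miss; hard starting match
None of the listed candidates fits everything.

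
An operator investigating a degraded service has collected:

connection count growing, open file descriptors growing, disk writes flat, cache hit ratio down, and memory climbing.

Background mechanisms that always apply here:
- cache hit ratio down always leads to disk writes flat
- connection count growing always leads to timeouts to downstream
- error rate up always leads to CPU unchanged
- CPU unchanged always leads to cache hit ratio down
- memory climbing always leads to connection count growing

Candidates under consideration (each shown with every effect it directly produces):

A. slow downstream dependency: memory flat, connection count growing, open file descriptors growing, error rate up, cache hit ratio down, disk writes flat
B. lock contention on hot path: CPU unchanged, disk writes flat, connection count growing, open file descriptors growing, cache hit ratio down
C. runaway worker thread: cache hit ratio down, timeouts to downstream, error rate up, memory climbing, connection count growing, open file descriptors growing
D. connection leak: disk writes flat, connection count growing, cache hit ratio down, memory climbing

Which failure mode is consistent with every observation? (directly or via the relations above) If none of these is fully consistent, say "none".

Testing each hypothesis:
(A) slow downstream dependency — fails on memory climbing (predicts memory flat, not memory climbing)
(B) lock contention on hot path — connection count growing match; open file descriptors growing match; disk writes flat match; cache hit ratio down match; memory climbing miss
(C) runaway worker thread — accounts for every observation (disk writes flat through cache hit ratio down → disk writes flat)
(D) connection leak — connection count growing match; open file descriptors growing miss; disk writes flat match; cache hit ratio down match; memory climbing match
(C) alone accounts for all the evidence.

C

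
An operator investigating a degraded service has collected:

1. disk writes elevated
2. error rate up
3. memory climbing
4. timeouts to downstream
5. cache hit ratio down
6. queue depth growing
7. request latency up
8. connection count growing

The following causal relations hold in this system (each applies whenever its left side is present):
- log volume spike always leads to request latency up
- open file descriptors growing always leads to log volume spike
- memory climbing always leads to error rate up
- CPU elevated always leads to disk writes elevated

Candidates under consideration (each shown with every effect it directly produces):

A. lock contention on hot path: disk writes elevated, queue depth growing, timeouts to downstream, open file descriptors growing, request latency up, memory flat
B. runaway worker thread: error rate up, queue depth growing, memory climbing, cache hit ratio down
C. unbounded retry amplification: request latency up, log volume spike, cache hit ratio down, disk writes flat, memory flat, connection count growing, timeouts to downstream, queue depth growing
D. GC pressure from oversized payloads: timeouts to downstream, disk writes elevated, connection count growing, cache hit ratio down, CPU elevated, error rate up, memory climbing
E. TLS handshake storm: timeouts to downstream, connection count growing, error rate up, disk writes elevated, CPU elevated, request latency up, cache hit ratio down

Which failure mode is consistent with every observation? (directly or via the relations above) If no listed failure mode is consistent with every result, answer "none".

Per-candidate check:
(A) lock contention on hot path — fails on error rate up, memory climbing, cache hit ratio down, connection count growing (predicts memory flat, not memory climbing)
(B) runaway worker thread — disk writes elevated NO; error rate up yes; memory climbing yes; timeouts to downstream NO; cache hit ratio down yes; queue depth growing yes; request latency up NO; connection count growing NO
(C) unbounded retry amplification — disk writes elevated NO; error rate up NO; memory climbing NO; timeouts to downstream yes; cache hit ratio down yes; queue depth growing yes; request latency up yes; connection count growing yes
(D) GC pressure from oversized payloads — disk writes elevated yes; error rate up yes; memory climbing yes; timeouts to downstream yes; cache hit ratio down yes; queue depth growing NO; request latency up NO; connection count growing yes
(E) TLS handshake storm — disk writes elevated yes; error rate up yes; memory climbing NO; timeouts to downstream yes; cache hit ratio down yes; queue depth growing NO; request latency up yes; connection count growing yes
No candidate is consistent with all observations.

none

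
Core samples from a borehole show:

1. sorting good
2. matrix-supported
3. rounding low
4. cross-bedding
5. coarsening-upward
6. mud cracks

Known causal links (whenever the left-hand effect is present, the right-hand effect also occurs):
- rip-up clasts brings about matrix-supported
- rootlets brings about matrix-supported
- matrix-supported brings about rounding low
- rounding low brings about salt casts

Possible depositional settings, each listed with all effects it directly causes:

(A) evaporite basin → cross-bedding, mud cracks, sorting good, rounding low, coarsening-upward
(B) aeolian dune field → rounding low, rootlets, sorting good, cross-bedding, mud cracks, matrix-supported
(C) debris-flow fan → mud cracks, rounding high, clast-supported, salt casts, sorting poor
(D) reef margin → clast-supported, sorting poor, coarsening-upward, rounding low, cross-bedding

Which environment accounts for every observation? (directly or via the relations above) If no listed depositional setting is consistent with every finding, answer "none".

Per-candidate check:
(A) evaporite basin — does not account for matrix-supported
(B) aeolian dune field — does not account for coarsening-upward
(C) debris-flow fan — sorting good miss; matrix-supported miss; rounding low miss; cross-bedding miss; coarsening-upward miss; mud cracks match
(D) reef margin — sorting good miss; matrix-supported miss; rounding low match; cross-bedding match; coarsening-upward match; mud cracks miss
None of the listed candidates fits everything.

none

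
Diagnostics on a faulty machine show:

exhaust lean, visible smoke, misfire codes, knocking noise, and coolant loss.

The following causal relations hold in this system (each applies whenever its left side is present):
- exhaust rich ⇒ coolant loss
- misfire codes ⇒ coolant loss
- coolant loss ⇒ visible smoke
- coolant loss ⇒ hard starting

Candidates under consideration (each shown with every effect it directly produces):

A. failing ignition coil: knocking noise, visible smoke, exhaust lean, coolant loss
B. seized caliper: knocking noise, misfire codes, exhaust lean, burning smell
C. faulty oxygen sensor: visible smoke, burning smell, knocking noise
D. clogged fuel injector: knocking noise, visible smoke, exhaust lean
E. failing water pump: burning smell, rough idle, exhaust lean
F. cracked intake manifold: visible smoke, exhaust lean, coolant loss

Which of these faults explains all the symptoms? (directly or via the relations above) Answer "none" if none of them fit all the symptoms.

For each candidate, compare predicted effects to what was observed:
(A) failing ignition coil — exhaust lean ✓; visible smoke ✓; misfire codes ✗; knocking noise ✓; coolant loss ✓
(B) seized caliper — accounts for every observation (visible smoke via misfire codes → coolant loss → visible smoke)
(C) faulty oxygen sensor — exhaust lean ✗; visible smoke ✓; misfire codes ✗; knocking noise ✓; coolant loss ✗
(D) clogged fuel injector — exhaust lean ✓; visible smoke ✓; misfire codes ✗; knocking noise ✓; coolant loss ✗
(E) failing water pump — exhaust lean ✓; visible smoke ✗; misfire codes ✗; knocking noise ✗; coolant loss ✗
(F) cracked intake manifold — exhaust lean ✓; visible smoke ✓; misfire codes ✗; knocking noise ✗; coolant loss ✓
Only (B) is consistent with every observation.

B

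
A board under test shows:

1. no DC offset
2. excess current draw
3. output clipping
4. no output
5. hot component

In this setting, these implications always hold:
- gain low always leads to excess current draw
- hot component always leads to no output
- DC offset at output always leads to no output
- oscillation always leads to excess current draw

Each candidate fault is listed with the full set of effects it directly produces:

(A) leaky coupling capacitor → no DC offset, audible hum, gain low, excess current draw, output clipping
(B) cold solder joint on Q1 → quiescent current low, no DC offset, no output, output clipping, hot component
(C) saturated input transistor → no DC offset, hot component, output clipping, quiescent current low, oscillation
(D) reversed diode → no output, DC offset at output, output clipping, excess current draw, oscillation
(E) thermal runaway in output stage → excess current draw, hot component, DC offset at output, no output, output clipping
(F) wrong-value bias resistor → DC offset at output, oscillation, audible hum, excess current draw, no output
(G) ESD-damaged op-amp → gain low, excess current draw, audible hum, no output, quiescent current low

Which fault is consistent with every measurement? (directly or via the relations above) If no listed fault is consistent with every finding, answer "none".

C

Checking each candidate against the observations:
(A) leaky coupling capacitor — no DC offset match; excess current draw match; output clipping match; no output miss; hot component miss
(B) cold solder joint on Q1 — does not account for excess current draw
(C) saturated input transistor — no DC offset match; excess current draw match (by oscillation → excess current draw); output clipping match; no output match (by hot component → no output); hot component match
(D) reversed diode — fails on no DC offset, hot component (predicts DC offset at output, not no DC offset)
(E) thermal runaway in output stage — fails on no DC offset (predicts DC offset at output, not no DC offset)
(F) wrong-value bias resistor — no DC offset miss; excess current draw match; output clipping miss; no output match; hot component miss
(G) ESD-damaged op-amp — does not account for no DC offset, output clipping, hot component
(C) alone accounts for all the evidence.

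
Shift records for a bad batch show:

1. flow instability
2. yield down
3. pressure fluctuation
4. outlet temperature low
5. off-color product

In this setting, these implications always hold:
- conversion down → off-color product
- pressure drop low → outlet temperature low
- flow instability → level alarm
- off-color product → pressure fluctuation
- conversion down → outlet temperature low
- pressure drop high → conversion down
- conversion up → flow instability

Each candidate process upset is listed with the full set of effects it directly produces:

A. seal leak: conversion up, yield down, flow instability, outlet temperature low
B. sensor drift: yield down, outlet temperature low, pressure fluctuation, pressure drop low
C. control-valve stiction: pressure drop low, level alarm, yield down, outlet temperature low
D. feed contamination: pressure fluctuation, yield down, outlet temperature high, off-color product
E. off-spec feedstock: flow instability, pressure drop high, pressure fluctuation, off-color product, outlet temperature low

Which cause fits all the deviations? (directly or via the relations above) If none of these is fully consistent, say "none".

none

Checking each candidate against the observations:
(A) seal leak — flow instability ✓; yield down ✓; pressure fluctuation ✗; outlet temperature low ✓; off-color product ✗
(B) sensor drift — does not account for flow instability, off-color product
(C) control-valve stiction — flow instability ✗; yield down ✓; pressure fluctuation ✗; outlet temperature low ✓; off-color product ✗
(D) feed contamination — flow instability ✗; yield down ✓; pressure fluctuation ✓; outlet temperature low ✗; off-color product ✓
(E) off-spec feedstock — flow instability ✓; yield down ✗; pressure fluctuation ✓; outlet temperature low ✓; off-color product ✓
No candidate is consistent with all observations.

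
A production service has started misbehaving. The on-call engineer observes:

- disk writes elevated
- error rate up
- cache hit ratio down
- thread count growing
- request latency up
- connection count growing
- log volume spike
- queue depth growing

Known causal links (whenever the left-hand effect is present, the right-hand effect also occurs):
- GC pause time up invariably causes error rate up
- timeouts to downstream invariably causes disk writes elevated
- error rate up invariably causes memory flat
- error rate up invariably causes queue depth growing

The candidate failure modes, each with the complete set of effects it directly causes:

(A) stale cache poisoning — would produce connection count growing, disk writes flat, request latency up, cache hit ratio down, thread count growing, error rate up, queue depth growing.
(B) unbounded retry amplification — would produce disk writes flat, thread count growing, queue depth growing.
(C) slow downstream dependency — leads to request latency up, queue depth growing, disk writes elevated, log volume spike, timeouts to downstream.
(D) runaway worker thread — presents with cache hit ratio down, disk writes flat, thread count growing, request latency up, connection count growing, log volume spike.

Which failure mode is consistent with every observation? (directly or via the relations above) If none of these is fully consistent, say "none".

Testing each hypothesis:
(A) stale cache poisoning — disk writes elevated miss; error rate up match; cache hit ratio down match; thread count growing match; request latency up match; connection count growing match; log volume spike miss; queue depth growing match
(B) unbounded retry amplification — disk writes elevated miss; error rate up miss; cache hit ratio down miss; thread count growing match; request latency up miss; connection count growing miss; log volume spike miss; queue depth growing match
(C) slow downstream dependency — disk writes elevated match; error rate up miss; cache hit ratio down miss; thread count growing miss; request latency up match; connection count growing miss; log volume spike match; queue depth growing match
(D) runaway worker thread — fails on disk writes elevated, error rate up, queue depth growing (predicts disk writes flat, not disk writes elevated)
Every candidate fails on at least one observation.

none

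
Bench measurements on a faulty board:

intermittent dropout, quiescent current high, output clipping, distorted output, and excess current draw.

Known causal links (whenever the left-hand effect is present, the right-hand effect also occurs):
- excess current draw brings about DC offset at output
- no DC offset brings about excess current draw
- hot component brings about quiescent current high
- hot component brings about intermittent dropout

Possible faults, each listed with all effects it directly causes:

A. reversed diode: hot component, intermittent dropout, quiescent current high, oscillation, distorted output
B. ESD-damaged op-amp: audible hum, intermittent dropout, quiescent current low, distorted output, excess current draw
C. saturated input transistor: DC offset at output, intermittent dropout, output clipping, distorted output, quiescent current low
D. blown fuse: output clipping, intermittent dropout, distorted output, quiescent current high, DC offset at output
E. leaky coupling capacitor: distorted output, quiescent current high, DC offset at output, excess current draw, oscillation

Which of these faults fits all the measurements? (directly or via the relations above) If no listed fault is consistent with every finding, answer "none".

Testing each hypothesis:
(A) reversed diode — does not account for output clipping, excess current draw
(B) ESD-damaged op-amp — intermittent dropout ✓; quiescent current high ✗; output clipping ✗; distorted output ✓; excess current draw ✓
(C) saturated input transistor — fails on quiescent current high, excess current draw (predicts quiescent current low, not quiescent current high)
(D) blown fuse — does not account for excess current draw
(E) leaky coupling capacitor — intermittent dropout ✗; quiescent current high ✓; output clipping ✗; distorted output ✓; excess current draw ✓
Every candidate fails on at least one observation.

none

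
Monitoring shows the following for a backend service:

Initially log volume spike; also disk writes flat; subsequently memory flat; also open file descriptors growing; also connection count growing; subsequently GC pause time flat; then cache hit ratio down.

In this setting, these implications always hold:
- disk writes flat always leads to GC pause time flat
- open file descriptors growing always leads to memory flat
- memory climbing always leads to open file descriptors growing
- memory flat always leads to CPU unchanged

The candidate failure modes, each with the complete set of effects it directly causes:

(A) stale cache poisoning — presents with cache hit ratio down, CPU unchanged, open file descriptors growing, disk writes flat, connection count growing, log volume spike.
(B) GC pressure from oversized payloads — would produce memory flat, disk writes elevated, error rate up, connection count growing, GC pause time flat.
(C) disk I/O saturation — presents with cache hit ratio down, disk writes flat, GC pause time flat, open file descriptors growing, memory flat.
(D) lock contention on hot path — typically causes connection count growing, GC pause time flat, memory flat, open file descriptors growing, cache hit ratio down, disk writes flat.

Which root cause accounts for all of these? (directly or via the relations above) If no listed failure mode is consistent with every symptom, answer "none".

Testing each hypothesis:
(A) stale cache poisoning — accounts for every observation (memory flat via open file descriptors growing → memory flat)
(B) GC pressure from oversized payloads — log volume spike miss; disk writes flat miss; memory flat match; open file descriptors growing miss; connection count growing match; GC pause time flat match; cache hit ratio down miss
(C) disk I/O saturation — log volume spike miss; disk writes flat match; memory flat match; open file descriptors growing match; connection count growing miss; GC pause time flat match; cache hit ratio down match
(D) lock contention on hot path — does not account for log volume spike
Only (A) is consistent with every observation.

A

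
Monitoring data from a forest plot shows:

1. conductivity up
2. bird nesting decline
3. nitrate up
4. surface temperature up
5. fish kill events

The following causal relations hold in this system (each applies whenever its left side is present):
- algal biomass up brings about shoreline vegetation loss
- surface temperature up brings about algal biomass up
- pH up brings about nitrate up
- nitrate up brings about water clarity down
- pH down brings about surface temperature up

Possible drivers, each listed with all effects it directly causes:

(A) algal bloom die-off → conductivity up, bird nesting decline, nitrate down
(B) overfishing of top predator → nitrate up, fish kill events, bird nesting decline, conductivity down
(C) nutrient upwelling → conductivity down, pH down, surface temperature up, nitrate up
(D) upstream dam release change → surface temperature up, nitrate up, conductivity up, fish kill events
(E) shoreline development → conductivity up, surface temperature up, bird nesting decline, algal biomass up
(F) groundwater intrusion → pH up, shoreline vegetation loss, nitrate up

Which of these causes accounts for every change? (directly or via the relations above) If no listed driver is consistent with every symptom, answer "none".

none

For each candidate, compare predicted effects to what was observed:
(A) algal bloom die-off — conductivity up ✓; bird nesting decline ✓; nitrate up ✗; surface temperature up ✗; fish kill events ✗
(B) overfishing of top predator — conductivity up ✗; bird nesting decline ✓; nitrate up ✓; surface temperature up ✗; fish kill events ✓
(C) nutrient upwelling — conductivity up ✗; bird nesting decline ✗; nitrate up ✓; surface temperature up ✓; fish kill events ✗
(D) upstream dam release change — conductivity up ✓; bird nesting decline ✗; nitrate up ✓; surface temperature up ✓; fish kill events ✓
(E) shoreline development — conductivity up ✓; bird nesting decline ✓; nitrate up ✗; surface temperature up ✓; fish kill events ✗
(F) groundwater intrusion — does not account for conductivity up, bird nesting decline, surface temperature up, fish kill events
No candidate is consistent with all observations.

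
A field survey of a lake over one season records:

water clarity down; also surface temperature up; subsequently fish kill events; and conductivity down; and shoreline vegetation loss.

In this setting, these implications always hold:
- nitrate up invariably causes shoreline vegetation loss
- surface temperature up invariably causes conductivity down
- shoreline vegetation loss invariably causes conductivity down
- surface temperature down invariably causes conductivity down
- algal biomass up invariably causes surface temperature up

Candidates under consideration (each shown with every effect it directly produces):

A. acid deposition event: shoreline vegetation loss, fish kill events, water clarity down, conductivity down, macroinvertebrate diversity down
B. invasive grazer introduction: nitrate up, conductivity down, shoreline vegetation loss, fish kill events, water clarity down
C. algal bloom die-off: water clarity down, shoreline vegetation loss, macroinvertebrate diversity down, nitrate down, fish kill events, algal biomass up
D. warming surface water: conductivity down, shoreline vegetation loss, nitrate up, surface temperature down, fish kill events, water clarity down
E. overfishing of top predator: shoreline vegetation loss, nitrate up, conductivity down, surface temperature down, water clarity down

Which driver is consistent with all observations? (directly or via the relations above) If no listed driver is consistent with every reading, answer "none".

C

For each candidate, compare predicted effects to what was observed:
(A) acid deposition event — does not account for surface temperature up
(B) invasive grazer introduction — does not account for surface temperature up
(C) algal bloom die-off — water clarity down match; surface temperature up match (through algal biomass up → surface temperature up); fish kill events match; conductivity down match (through shoreline vegetation loss → conductivity down); shoreline vegetation loss match
(D) warming surface water — fails on surface temperature up (predicts surface temperature down, not surface temperature up)
(E) overfishing of top predator — fails on surface temperature up, fish kill events (predicts surface temperature down, not surface temperature up)
(C) is the only candidate with no mismatches.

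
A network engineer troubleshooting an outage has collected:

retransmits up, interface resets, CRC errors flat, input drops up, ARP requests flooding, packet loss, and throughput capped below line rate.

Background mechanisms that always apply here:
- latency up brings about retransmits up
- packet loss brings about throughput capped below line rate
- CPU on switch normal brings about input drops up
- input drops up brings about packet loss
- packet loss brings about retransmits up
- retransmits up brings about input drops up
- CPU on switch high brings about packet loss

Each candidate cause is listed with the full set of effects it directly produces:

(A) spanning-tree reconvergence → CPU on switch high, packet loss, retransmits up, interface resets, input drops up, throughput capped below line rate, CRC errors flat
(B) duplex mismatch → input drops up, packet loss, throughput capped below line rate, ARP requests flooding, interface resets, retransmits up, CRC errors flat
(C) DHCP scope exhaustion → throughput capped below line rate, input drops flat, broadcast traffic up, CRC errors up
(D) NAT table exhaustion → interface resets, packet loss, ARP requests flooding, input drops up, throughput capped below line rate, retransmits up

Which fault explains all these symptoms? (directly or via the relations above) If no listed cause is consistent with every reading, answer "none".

Checking each candidate against the observations:
(A) spanning-tree reconvergence — retransmits up match; interface resets match; CRC errors flat match; input drops up match; ARP requests flooding miss; packet loss match; throughput capped below line rate match
(B) duplex mismatch — accounts for every observation
(C) DHCP scope exhaustion — retransmits up miss; interface resets miss; CRC errors flat miss; input drops up miss; ARP requests flooding miss; packet loss miss; throughput capped below line rate match
(D) NAT table exhaustion — does not account for CRC errors flat
(B) is the only candidate with no mismatches.

B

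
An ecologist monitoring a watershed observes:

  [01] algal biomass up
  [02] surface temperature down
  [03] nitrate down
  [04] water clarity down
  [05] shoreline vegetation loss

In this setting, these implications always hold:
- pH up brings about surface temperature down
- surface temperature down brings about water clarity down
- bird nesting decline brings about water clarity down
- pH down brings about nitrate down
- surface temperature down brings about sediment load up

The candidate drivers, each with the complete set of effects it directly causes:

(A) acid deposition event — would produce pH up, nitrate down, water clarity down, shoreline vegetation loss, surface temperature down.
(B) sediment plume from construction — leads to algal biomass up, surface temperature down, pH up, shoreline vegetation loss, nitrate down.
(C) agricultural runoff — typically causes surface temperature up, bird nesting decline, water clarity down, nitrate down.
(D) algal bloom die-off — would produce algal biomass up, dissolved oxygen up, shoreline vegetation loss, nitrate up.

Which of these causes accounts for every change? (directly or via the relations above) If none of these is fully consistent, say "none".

B

Per-candidate check:
(A) acid deposition event — does not account for algal biomass up
(B) sediment plume from construction — algal biomass up ✓; surface temperature down ✓; nitrate down ✓; water clarity down ✓ (by surface temperature down → water clarity down); shoreline vegetation loss ✓
(C) agricultural runoff — algal biomass up ✗; surface temperature down ✗; nitrate down ✓; water clarity down ✓; shoreline vegetation loss ✗
(D) algal bloom die-off — algal biomass up ✓; surface temperature down ✗; nitrate down ✗; water clarity down ✗; shoreline vegetation loss ✓
Only (B) is consistent with every observation.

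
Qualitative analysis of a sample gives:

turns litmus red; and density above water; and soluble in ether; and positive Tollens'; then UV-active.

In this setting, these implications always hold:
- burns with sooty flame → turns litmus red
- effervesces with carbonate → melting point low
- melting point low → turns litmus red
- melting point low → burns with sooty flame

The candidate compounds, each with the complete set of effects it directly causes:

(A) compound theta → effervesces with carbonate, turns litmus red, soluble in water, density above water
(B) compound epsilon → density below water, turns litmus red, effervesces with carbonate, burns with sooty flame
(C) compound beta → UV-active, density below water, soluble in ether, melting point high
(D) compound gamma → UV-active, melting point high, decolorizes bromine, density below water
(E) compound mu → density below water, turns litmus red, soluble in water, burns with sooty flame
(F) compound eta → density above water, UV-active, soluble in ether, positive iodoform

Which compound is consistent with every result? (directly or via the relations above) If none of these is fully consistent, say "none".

Checking each candidate against the observations:
(A) compound theta — turns litmus red +; density above water +; soluble in ether -; positive Tollens' -; UV-active -
(B) compound epsilon — fails on density above water, soluble in ether, positive Tollens', UV-active (predicts density below water, not density above water)
(C) compound beta — fails on turns litmus red, density above water, positive Tollens' (predicts density below water, not density above water)
(D) compound gamma — turns litmus red -; density above water -; soluble in ether -; positive Tollens' -; UV-active +
(E) compound mu — fails on density above water, soluble in ether, positive Tollens', UV-active (predicts density below water, not density above water)
(F) compound eta — does not account for turns litmus red, positive Tollens'
No candidate is consistent with all observations.

none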